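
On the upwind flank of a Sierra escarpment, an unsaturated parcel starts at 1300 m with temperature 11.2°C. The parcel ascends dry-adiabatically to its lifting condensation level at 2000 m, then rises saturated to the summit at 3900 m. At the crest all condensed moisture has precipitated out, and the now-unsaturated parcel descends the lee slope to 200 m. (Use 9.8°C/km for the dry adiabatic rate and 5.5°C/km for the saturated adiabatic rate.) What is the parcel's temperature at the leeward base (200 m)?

1300–2000 m, dry: Δz = 0.7 km ⇒ ΔT = -6.86°C; T = 4.34°C
2000–3900 m, saturated: Δz = 1.9 km ⇒ ΔT = -10.45°C; T = -6.11°C
3900–200 m, dry descent: Δz = 3.7 km ⇒ ΔT = +36.26°C; T = 30.15°C

30.15°C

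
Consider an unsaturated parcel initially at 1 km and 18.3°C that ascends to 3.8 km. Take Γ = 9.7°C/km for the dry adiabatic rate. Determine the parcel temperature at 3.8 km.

Dry adiabatic to 3800 m: -9.7 × 2.8 km = -27.16°C, so T = -8.86°C.

-8.86°C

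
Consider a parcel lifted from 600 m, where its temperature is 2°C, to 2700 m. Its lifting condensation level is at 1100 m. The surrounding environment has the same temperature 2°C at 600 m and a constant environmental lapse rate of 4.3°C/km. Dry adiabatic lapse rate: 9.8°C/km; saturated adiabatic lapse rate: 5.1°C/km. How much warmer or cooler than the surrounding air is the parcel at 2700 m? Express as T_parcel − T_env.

-4.03°C (parcel cooler than environment)

Parcel:
  600 → 1100 m (dry, 9.8°C/km): ΔT = -9.8 × 0.5 = -4.9°C → T = -2.9°C
  1100 → 2700 m (saturated, 5.1°C/km): ΔT = -5.1 × 1.6 = -8.16°C → T = -11.06°C
Environment:
  600 → 2700 m (environment, 4.3°C/km): ΔT = -4.3 × 2.1 = -9.03°C → T = -7.03°C
T_parcel − T_env = -11.06 − (-7.03) = -4.03°C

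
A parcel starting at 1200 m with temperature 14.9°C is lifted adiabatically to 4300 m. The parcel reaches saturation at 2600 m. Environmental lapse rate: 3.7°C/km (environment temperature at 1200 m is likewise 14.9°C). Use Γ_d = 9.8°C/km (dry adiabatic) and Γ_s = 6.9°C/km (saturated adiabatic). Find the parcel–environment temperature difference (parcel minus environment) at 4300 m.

-13.98°C (parcel cooler than environment)

Parcel:
  Dry to 2600 m: -9.8 × 1.4 km = -13.72°C, so T = 1.18°C.
  Saturated to 4300 m: -6.9 × 1.7 km = -11.73°C, so T = -10.55°C.
Environment:
  Environment to 4300 m: -3.7 × 3.1 km = -11.47°C, so T = 3.43°C.
T_parcel − T_env = -10.55 − 3.43 = -13.98°C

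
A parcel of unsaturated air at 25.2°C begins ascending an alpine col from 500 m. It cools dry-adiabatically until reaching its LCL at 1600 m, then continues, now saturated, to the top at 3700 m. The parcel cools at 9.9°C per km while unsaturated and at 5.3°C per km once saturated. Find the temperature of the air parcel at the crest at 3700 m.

500 → 1600 m (dry, 9.9°C/km): ΔT = -9.9 × 1.1 = -10.89°C → T = 14.31°C
1600 → 3700 m (saturated, 5.3°C/km): ΔT = -5.3 × 2.1 = -11.13°C → T = 3.18°C

3.18°C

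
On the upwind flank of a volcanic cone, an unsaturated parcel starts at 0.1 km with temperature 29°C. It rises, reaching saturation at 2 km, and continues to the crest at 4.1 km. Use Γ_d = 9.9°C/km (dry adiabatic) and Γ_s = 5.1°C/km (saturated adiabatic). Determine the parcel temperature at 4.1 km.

Dry to 2000 m: -9.9 × 1.9 km = -18.81°C, so T = 10.19°C.
Saturated to 4100 m: -5.1 × 2.1 km = -10.71°C, so T = -0.52°C.

-0.52°C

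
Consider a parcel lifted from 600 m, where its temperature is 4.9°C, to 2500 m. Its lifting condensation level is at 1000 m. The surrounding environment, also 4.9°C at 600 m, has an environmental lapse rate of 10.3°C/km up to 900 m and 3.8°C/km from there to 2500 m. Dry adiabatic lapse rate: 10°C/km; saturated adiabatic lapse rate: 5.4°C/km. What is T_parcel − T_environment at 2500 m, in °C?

Parcel:
  600–1000 m, dry: Δz = 0.4 km ⇒ ΔT = -4°C; T = 0.9°C
  1000–2500 m, saturated: Δz = 1.5 km ⇒ ΔT = -8.1°C; T = -7.2°C
Environment:
  600–900 m, environment, lower layer: Δz = 0.3 km ⇒ ΔT = -3.09°C; T = 1.81°C
  900–2500 m, environment, upper layer: Δz = 1.6 km ⇒ ΔT = -6.08°C; T = -4.27°C
T_parcel − T_env = -7.2 − (-4.27) = -2.93°C

-2.93°C (parcel cooler than environment)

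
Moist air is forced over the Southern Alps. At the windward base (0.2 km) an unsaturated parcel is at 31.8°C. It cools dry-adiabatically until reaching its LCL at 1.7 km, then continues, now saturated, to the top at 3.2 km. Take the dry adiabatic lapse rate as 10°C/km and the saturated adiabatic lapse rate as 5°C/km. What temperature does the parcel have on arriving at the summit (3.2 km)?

9.3°C

Dry to 1700 m: -10 × 1.5 km = -15°C, so T = 16.8°C.
Saturated to 3200 m: -5 × 1.5 km = -7.5°C, so T = 9.3°C.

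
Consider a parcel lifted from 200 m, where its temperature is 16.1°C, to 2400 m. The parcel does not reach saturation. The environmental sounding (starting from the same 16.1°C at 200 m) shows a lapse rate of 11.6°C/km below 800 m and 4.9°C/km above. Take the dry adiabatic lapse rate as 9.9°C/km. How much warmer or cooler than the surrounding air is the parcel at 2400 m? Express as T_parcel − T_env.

-6.98°C (parcel cooler than environment)

Parcel:
  Dry to 2400 m: -9.9 × 2.2 km = -21.78°C, so T = -5.68°C.
Environment:
  Environment, lower layer to 800 m: -11.6 × 0.6 km = -6.96°C, so T = 9.14°C.
  Environment, upper layer to 2400 m: -4.9 × 1.6 km = -7.84°C, so T = 1.3°C.
T_parcel − T_env = -5.68 − 1.3 = -6.98°C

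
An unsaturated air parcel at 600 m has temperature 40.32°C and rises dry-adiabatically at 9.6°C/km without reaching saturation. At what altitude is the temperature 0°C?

4800 m

Height above start = (40.32 − 0) / 9.6 = 4.2 km
Altitude = 600 m + 4200 m = 4800 m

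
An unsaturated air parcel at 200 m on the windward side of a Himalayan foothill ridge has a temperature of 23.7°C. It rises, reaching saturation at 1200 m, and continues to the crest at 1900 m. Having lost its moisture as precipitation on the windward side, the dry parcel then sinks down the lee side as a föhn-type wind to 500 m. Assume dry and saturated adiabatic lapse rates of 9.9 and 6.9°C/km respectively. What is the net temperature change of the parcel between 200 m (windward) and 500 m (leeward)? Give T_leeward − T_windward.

-0.87°C

From 200 m to 1200 m (dry): cools by 9.9 × 1 = 9.9°C, giving 13.8°C.
From 1200 m to 1900 m (saturated): cools by 6.9 × 0.7 = 4.83°C, giving 8.97°C.
From 1900 m to 500 m (dry descent): warms by 9.9 × 1.4 = 13.86°C, giving 22.83°C.
Net change vs windward start: 22.83 − 23.7 = -0.87°C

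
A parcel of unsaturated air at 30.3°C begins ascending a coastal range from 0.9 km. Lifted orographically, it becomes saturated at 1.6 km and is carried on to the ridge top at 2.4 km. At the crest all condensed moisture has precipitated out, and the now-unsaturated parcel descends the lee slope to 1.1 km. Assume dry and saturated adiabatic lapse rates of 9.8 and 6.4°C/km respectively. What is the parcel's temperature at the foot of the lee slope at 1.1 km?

31.06°C

900–1600 m, dry: Δz = 0.7 km ⇒ ΔT = -6.86°C; T = 23.44°C
1600–2400 m, saturated: Δz = 0.8 km ⇒ ΔT = -5.12°C; T = 18.32°C
2400–1100 m, dry descent: Δz = 1.3 km ⇒ ΔT = +12.74°C; T = 31.06°C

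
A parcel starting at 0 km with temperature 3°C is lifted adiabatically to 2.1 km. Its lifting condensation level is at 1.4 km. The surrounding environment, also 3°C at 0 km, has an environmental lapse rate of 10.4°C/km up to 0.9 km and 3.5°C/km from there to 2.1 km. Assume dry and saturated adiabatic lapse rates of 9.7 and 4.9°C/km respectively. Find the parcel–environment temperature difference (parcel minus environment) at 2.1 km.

-3.45°C (parcel cooler than environment)

Parcel:
  0 → 1400 m (dry, 9.7°C/km): ΔT = -9.7 × 1.4 = -13.58°C → T = -10.58°C
  1400 → 2100 m (saturated, 4.9°C/km): ΔT = -4.9 × 0.7 = -3.43°C → T = -14.01°C
Environment:
  0 → 900 m (environment, lower layer, 10.4°C/km): ΔT = -10.4 × 0.9 = -9.36°C → T = -6.36°C
  900 → 2100 m (environment, upper layer, 3.5°C/km): ΔT = -3.5 × 1.2 = -4.2°C → T = -10.56°C
T_parcel − T_env = -14.01 − (-10.56) = -3.45°C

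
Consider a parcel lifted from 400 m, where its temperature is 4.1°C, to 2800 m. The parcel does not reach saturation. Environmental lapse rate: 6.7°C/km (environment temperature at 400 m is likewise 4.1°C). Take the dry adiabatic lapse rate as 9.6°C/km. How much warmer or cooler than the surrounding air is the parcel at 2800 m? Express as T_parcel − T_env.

-6.96°C (parcel cooler than environment)

Parcel:
  Dry to 2800 m: -9.6 × 2.4 km = -23.04°C, so T = -18.94°C.
Environment:
  Environment to 2800 m: -6.7 × 2.4 km = -16.08°C, so T = -11.98°C.
T_parcel − T_env = -18.94 − (-11.98) = -6.96°C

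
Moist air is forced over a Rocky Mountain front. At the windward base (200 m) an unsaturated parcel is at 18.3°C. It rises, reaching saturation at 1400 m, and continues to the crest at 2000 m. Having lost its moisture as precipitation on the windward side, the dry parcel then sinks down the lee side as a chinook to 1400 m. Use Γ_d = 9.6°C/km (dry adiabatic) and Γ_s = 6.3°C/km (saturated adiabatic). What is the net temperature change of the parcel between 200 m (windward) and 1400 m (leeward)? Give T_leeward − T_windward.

-9.54°C

Dry to 1400 m: -9.6 × 1.2 km = -11.52°C, so T = 6.78°C.
Saturated to 2000 m: -6.3 × 0.6 km = -3.78°C, so T = 3°C.
Dry descent to 1400 m: +9.6 × 0.6 km = +5.76°C, so T = 8.76°C.
Net change vs windward start: 8.76 − 18.3 = -9.54°C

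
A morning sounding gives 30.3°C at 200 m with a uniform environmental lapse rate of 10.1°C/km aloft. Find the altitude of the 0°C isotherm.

Height above start = (30.3 − 0) / 10.1 = 3 km
Altitude = 200 m + 3000 m = 3200 m

3200 m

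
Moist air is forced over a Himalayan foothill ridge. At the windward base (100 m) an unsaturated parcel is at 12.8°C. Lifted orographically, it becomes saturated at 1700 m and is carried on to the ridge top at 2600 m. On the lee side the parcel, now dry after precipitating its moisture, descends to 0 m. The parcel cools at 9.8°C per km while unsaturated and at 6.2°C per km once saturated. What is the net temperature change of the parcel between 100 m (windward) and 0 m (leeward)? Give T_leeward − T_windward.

100 → 1700 m (dry, 9.8°C/km): ΔT = -9.8 × 1.6 = -15.68°C → T = -2.88°C
1700 → 2600 m (saturated, 6.2°C/km): ΔT = -6.2 × 0.9 = -5.58°C → T = -8.46°C
2600 → 0 m (dry descent, 9.8°C/km): ΔT = +9.8 × 2.6 = +25.48°C → T = 17.02°C
Net change vs windward start: 17.02 − 12.8 = +4.22°C

+4.22°C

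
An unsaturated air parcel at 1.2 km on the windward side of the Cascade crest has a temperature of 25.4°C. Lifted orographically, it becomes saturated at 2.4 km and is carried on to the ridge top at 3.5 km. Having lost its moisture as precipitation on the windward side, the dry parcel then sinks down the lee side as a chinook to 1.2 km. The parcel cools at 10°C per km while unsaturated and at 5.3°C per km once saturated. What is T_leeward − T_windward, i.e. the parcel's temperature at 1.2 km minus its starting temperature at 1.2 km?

+5.17°C

1200 → 2400 m (dry, 10°C/km): ΔT = -10 × 1.2 = -12°C → T = 13.4°C
2400 → 3500 m (saturated, 5.3°C/km): ΔT = -5.3 × 1.1 = -5.83°C → T = 7.57°C
3500 → 1200 m (dry descent, 10°C/km): ΔT = +10 × 2.3 = +23°C → T = 30.57°C
Net change vs windward start: 30.57 − 25.4 = +5.17°C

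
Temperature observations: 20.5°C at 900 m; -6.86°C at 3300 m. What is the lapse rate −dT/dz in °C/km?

Γ = −ΔT/Δz = (20.5 − (-6.86)) / (3300 − 900) m
  = 27.36°C / 2.4 km = 11.4°C/km

11.4°C/km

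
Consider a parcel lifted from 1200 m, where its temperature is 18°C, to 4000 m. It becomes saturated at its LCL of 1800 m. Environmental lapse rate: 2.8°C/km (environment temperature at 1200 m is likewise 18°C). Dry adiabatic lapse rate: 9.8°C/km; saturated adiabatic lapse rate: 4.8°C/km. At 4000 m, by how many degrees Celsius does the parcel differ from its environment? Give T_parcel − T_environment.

-8.6°C (parcel cooler than environment)

Parcel:
  1200–1800 m, dry: Δz = 0.6 km ⇒ ΔT = -5.88°C; T = 12.12°C
  1800–4000 m, saturated: Δz = 2.2 km ⇒ ΔT = -10.56°C; T = 1.56°C
Environment:
  1200–4000 m, environment: Δz = 2.8 km ⇒ ΔT = -7.84°C; T = 10.16°C
T_parcel − T_env = 1.56 − 10.16 = -8.6°C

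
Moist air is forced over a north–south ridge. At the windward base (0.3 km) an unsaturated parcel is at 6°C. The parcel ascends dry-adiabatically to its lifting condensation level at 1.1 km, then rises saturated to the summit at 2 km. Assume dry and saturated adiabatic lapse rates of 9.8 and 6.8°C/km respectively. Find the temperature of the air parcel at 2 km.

300 → 1100 m (dry, 9.8°C/km): ΔT = -9.8 × 0.8 = -7.84°C → T = -1.84°C
1100 → 2000 m (saturated, 6.8°C/km): ΔT = -6.8 × 0.9 = -6.12°C → T = -7.96°C

-7.96°C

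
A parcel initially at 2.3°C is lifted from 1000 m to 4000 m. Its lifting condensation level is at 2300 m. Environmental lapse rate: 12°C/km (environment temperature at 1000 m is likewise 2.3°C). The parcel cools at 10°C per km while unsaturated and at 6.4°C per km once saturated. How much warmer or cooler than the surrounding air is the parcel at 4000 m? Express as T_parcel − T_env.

+12.12°C (parcel warmer than environment)

Parcel:
  Dry to 2300 m: -10 × 1.3 km = -13°C, so T = -10.7°C.
  Saturated to 4000 m: -6.4 × 1.7 km = -10.88°C, so T = -21.58°C.
Environment:
  Environment to 4000 m: -12 × 3 km = -36°C, so T = -33.7°C.
T_parcel − T_env = -21.58 − (-33.7) = +12.12°C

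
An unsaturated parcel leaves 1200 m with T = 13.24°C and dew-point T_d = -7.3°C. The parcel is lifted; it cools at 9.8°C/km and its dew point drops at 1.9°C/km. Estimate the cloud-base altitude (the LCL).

T and T_d converge at 9.8 − 1.9 = 7.9°C per km
Height above start = (13.24 − (-7.3)) / 7.9 = 2.6 km
LCL altitude = 1200 m + 2600 m = 3800 m

3800 m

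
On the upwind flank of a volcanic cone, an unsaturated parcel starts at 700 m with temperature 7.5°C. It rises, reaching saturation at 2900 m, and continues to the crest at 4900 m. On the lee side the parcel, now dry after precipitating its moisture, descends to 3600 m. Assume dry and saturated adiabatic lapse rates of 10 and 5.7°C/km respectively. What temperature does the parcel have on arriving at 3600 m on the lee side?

-12.9°C

From 700 m to 2900 m (dry): cools by 10 × 2.2 = 22°C, giving -14.5°C.
From 2900 m to 4900 m (saturated): cools by 5.7 × 2 = 11.4°C, giving -25.9°C.
From 4900 m to 3600 m (dry descent): warms by 10 × 1.3 = 13°C, giving -12.9°C.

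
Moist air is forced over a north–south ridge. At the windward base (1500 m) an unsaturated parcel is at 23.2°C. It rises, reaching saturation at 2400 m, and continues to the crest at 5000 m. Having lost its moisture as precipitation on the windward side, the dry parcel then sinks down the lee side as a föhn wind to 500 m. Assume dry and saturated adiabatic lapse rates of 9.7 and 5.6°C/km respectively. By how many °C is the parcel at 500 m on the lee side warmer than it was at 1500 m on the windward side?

+20.36°C

Dry to 2400 m: -9.7 × 0.9 km = -8.73°C, so T = 14.47°C.
Saturated to 5000 m: -5.6 × 2.6 km = -14.56°C, so T = -0.09°C.
Dry descent to 500 m: +9.7 × 4.5 km = +43.65°C, so T = 43.56°C.
Net change vs windward start: 43.56 − 23.2 = +20.36°C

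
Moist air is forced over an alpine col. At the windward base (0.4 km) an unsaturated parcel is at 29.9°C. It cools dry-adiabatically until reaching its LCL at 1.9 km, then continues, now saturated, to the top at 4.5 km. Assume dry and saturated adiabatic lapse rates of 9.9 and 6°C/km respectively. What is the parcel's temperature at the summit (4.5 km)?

-0.55°C

400–1900 m, dry: Δz = 1.5 km ⇒ ΔT = -14.85°C; T = 15.05°C
1900–4500 m, saturated: Δz = 2.6 km ⇒ ΔT = -15.6°C; T = -0.55°C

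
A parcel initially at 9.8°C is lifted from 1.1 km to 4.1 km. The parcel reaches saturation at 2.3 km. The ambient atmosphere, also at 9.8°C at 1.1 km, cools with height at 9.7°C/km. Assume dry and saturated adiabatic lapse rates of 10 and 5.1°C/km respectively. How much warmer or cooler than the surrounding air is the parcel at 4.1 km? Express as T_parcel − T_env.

Parcel:
  1100 → 2300 m (dry, 10°C/km): ΔT = -10 × 1.2 = -12°C → T = -2.2°C
  2300 → 4100 m (saturated, 5.1°C/km): ΔT = -5.1 × 1.8 = -9.18°C → T = -11.38°C
Environment:
  1100 → 4100 m (environment, 9.7°C/km): ΔT = -9.7 × 3 = -29.1°C → T = -19.3°C
T_parcel − T_env = -11.38 − (-19.3) = +7.92°C

+7.92°C (parcel warmer than environment)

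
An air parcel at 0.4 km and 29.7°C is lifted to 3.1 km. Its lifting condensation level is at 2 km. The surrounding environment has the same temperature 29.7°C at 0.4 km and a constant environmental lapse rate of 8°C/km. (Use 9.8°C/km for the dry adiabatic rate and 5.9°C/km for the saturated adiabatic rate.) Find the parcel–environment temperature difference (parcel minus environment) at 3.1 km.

Parcel:
  Dry to 2000 m: -9.8 × 1.6 km = -15.68°C, so T = 14.02°C.
  Saturated to 3100 m: -5.9 × 1.1 km = -6.49°C, so T = 7.53°C.
Environment:
  Environment to 3100 m: -8 × 2.7 km = -21.6°C, so T = 8.1°C.
T_parcel − T_env = 7.53 − 8.1 = -0.57°C

-0.57°C (parcel cooler than environment)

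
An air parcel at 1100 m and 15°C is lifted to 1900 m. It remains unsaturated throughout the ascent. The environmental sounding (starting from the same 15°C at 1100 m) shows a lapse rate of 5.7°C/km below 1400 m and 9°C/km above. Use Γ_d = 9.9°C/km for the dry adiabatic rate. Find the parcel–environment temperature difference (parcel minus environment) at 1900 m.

Parcel:
  1100–1900 m, dry: Δz = 0.8 km ⇒ ΔT = -7.92°C; T = 7.08°C
Environment:
  1100–1400 m, environment, lower layer: Δz = 0.3 km ⇒ ΔT = -1.71°C; T = 13.29°C
  1400–1900 m, environment, upper layer: Δz = 0.5 km ⇒ ΔT = -4.5°C; T = 8.79°C
T_parcel − T_env = 7.08 − 8.79 = -1.71°C

-1.71°C (parcel cooler than environment)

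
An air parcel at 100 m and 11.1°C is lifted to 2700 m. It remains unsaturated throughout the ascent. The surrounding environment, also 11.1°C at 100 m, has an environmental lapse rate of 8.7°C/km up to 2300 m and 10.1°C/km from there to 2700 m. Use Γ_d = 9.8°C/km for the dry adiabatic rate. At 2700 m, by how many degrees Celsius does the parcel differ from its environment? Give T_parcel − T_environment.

-2.3°C (parcel cooler than environment)

Parcel:
  100 → 2700 m (dry, 9.8°C/km): ΔT = -9.8 × 2.6 = -25.48°C → T = -14.38°C
Environment:
  100 → 2300 m (environment, lower layer, 8.7°C/km): ΔT = -8.7 × 2.2 = -19.14°C → T = -8.04°C
  2300 → 2700 m (environment, upper layer, 10.1°C/km): ΔT = -10.1 × 0.4 = -4.04°C → T = -12.08°C
T_parcel − T_env = -14.38 − (-12.08) = -2.3°C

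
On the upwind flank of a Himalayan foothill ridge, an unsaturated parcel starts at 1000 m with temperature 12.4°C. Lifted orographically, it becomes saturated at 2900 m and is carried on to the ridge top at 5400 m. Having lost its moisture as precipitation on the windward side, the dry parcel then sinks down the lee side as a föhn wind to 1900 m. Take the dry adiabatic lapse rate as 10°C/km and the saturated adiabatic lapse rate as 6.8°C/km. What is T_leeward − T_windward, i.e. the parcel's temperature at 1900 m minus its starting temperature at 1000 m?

-1°C

Dry to 2900 m: -10 × 1.9 km = -19°C, so T = -6.6°C.
Saturated to 5400 m: -6.8 × 2.5 km = -17°C, so T = -23.6°C.
Dry descent to 1900 m: +10 × 3.5 km = +35°C, so T = 11.4°C.
Net change vs windward start: 11.4 − 12.4 = -1°C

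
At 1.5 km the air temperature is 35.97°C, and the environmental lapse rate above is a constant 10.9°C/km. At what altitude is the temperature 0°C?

4.8 km

Height above start = (35.97 − 0) / 10.9 = 3.3 km
Altitude = 1500 m + 3300 m = 4800 m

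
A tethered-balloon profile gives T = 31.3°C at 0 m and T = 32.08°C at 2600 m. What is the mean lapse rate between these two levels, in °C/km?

Γ = −ΔT/Δz = (31.3 − 32.08) / (2600 − 0) m
  = -0.78°C / 2.6 km = -0.3°C/km

-0.3°C/km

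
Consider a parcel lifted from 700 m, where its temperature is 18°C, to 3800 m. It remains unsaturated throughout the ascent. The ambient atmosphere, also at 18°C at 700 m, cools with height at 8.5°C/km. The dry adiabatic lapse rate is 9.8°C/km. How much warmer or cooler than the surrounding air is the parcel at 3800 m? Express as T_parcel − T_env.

Parcel:
  Dry to 3800 m: -9.8 × 3.1 km = -30.38°C, so T = -12.38°C.
Environment:
  Environment to 3800 m: -8.5 × 3.1 km = -26.35°C, so T = -8.35°C.
T_parcel − T_env = -12.38 − (-8.35) = -4.03°C

-4.03°C (parcel cooler than environment)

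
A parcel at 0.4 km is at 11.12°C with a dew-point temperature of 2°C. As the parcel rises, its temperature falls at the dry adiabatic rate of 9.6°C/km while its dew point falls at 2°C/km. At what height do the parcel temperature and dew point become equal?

1.6 km

T and T_d converge at 9.6 − 2 = 7.6°C per km
Height above start = (11.12 − 2) / 7.6 = 1.2 km
LCL altitude = 400 m + 1200 m = 1600 m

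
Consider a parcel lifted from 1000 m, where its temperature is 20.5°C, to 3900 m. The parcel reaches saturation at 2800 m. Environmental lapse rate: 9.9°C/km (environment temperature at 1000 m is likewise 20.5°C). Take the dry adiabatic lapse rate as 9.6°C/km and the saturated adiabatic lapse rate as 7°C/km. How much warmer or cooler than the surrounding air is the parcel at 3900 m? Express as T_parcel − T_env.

+3.73°C (parcel warmer than environment)

Parcel:
  Dry to 2800 m: -9.6 × 1.8 km = -17.28°C, so T = 3.22°C.
  Saturated to 3900 m: -7 × 1.1 km = -7.7°C, so T = -4.48°C.
Environment:
  Environment to 3900 m: -9.9 × 2.9 km = -28.71°C, so T = -8.21°C.
T_parcel − T_env = -4.48 − (-8.21) = +3.73°C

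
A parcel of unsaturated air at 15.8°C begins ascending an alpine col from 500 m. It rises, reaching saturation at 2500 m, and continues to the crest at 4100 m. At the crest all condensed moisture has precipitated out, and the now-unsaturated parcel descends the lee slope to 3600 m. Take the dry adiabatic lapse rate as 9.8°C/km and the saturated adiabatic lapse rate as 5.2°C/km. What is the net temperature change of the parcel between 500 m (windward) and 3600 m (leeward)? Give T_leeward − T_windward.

From 500 m to 2500 m (dry): cools by 9.8 × 2 = 19.6°C, giving -3.8°C.
From 2500 m to 4100 m (saturated): cools by 5.2 × 1.6 = 8.32°C, giving -12.12°C.
From 4100 m to 3600 m (dry descent): warms by 9.8 × 0.5 = 4.9°C, giving -7.22°C.
Net change vs windward start: -7.22 − 15.8 = -23.02°C

-23.02°C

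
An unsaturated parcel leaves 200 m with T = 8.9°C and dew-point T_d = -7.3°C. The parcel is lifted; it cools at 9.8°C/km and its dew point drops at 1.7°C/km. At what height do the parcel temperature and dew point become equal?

T and T_d converge at 9.8 − 1.7 = 8.1°C per km
Height above start = (8.9 − (-7.3)) / 8.1 = 2 km
LCL altitude = 200 m + 2000 m = 2200 m

2200 m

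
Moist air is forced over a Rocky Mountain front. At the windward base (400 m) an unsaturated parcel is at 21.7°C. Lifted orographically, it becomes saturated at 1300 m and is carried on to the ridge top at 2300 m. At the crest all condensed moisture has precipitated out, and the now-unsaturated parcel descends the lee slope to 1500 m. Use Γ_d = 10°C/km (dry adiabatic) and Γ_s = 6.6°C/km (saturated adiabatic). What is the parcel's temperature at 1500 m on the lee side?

400–1300 m, dry: Δz = 0.9 km ⇒ ΔT = -9°C; T = 12.7°C
1300–2300 m, saturated: Δz = 1 km ⇒ ΔT = -6.6°C; T = 6.1°C
2300–1500 m, dry descent: Δz = 0.8 km ⇒ ΔT = +8°C; T = 14.1°C

14.1°C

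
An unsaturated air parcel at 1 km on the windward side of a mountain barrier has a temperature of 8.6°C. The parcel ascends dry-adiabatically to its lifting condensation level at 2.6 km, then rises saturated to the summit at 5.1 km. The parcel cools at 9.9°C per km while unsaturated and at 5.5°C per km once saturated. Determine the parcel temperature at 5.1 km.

1000–2600 m, dry: Δz = 1.6 km ⇒ ΔT = -15.84°C; T = -7.24°C
2600–5100 m, saturated: Δz = 2.5 km ⇒ ΔT = -13.75°C; T = -20.99°C

-20.99°C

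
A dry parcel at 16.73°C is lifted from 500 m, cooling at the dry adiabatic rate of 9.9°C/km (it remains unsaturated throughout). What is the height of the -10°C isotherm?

3200 m

Height above start = (16.73 − (-10)) / 9.9 = 2.7 km
Altitude = 500 m + 2700 m = 3200 m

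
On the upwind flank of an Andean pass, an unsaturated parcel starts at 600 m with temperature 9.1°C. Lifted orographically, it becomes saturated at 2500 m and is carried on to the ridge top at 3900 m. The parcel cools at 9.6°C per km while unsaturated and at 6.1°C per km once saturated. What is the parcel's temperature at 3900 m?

-17.68°C

Dry to 2500 m: -9.6 × 1.9 km = -18.24°C, so T = -9.14°C.
Saturated to 3900 m: -6.1 × 1.4 km = -8.54°C, so T = -17.68°C.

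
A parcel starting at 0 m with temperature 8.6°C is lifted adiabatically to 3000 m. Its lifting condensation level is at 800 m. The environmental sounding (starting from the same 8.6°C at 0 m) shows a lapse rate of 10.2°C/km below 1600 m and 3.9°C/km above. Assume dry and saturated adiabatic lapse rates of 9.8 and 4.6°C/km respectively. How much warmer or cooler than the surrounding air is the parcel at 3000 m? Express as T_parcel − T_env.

Parcel:
  0–800 m, dry: Δz = 0.8 km ⇒ ΔT = -7.84°C; T = 0.76°C
  800–3000 m, saturated: Δz = 2.2 km ⇒ ΔT = -10.12°C; T = -9.36°C
Environment:
  0–1600 m, environment, lower layer: Δz = 1.6 km ⇒ ΔT = -16.32°C; T = -7.72°C
  1600–3000 m, environment, upper layer: Δz = 1.4 km ⇒ ΔT = -5.46°C; T = -13.18°C
T_parcel − T_env = -9.36 − (-13.18) = +3.82°C

+3.82°C (parcel warmer than environment)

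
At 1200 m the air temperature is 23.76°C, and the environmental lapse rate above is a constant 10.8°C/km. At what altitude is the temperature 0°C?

3400 m

Height above start = (23.76 − 0) / 10.8 = 2.2 km
Altitude = 1200 m + 2200 m = 3400 m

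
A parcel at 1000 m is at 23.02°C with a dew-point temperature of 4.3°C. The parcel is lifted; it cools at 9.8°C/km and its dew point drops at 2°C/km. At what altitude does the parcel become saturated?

3400 m

T and T_d converge at 9.8 − 2 = 7.8°C per km
Height above start = (23.02 − 4.3) / 7.8 = 2.4 km
LCL altitude = 1000 m + 2400 m = 3400 m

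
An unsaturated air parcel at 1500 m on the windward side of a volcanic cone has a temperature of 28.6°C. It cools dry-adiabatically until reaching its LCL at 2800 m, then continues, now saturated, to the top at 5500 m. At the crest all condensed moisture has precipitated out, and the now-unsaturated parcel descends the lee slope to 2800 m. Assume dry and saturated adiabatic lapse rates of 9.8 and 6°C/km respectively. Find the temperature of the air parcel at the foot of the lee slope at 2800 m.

Dry to 2800 m: -9.8 × 1.3 km = -12.74°C, so T = 15.86°C.
Saturated to 5500 m: -6 × 2.7 km = -16.2°C, so T = -0.34°C.
Dry descent to 2800 m: +9.8 × 2.7 km = +26.46°C, so T = 26.12°C.

26.12°C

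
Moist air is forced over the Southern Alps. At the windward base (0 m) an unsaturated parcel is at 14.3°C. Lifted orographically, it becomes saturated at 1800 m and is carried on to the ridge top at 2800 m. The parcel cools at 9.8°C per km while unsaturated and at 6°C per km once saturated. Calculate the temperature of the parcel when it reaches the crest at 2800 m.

0 → 1800 m (dry, 9.8°C/km): ΔT = -9.8 × 1.8 = -17.64°C → T = -3.34°C
1800 → 2800 m (saturated, 6°C/km): ΔT = -6 × 1 = -6°C → T = -9.34°C

-9.34°C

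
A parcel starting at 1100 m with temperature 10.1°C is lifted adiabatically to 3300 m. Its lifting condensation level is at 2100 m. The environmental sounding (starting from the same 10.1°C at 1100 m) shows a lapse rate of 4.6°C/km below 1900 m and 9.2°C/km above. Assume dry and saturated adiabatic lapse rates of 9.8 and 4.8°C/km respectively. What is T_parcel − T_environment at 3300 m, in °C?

+1°C (parcel warmer than environment)

Parcel:
  1100 → 2100 m (dry, 9.8°C/km): ΔT = -9.8 × 1 = -9.8°C → T = 0.3°C
  2100 → 3300 m (saturated, 4.8°C/km): ΔT = -4.8 × 1.2 = -5.76°C → T = -5.46°C
Environment:
  1100 → 1900 m (environment, lower layer, 4.6°C/km): ΔT = -4.6 × 0.8 = -3.68°C → T = 6.42°C
  1900 → 3300 m (environment, upper layer, 9.2°C/km): ΔT = -9.2 × 1.4 = -12.88°C → T = -6.46°C
T_parcel − T_env = -5.46 − (-6.46) = +1°C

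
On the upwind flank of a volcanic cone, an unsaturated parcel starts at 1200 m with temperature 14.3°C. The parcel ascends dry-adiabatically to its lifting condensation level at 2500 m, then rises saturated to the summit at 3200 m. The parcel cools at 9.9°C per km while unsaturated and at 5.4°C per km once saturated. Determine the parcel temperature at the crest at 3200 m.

From 1200 m to 2500 m (dry): cools by 9.9 × 1.3 = 12.87°C, giving 1.43°C.
From 2500 m to 3200 m (saturated): cools by 5.4 × 0.7 = 3.78°C, giving -2.35°C.

-2.35°C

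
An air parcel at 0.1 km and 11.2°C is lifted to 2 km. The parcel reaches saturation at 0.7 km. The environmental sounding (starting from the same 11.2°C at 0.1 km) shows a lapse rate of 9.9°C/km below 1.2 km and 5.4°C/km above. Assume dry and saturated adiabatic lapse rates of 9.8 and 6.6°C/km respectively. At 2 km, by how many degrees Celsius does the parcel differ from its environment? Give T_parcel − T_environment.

Parcel:
  Dry to 700 m: -9.8 × 0.6 km = -5.88°C, so T = 5.32°C.
  Saturated to 2000 m: -6.6 × 1.3 km = -8.58°C, so T = -3.26°C.
Environment:
  Environment, lower layer to 1200 m: -9.9 × 1.1 km = -10.89°C, so T = 0.31°C.
  Environment, upper layer to 2000 m: -5.4 × 0.8 km = -4.32°C, so T = -4.01°C.
T_parcel − T_env = -3.26 − (-4.01) = +0.75°C

+0.75°C (parcel warmer than environment)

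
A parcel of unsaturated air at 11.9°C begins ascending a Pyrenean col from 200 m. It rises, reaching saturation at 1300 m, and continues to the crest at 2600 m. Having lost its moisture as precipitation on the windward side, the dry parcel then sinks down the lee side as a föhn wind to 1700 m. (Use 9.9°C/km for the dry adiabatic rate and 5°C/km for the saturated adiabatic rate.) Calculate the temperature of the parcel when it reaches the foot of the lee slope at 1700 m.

3.42°C

From 200 m to 1300 m (dry): cools by 9.9 × 1.1 = 10.89°C, giving 1.01°C.
From 1300 m to 2600 m (saturated): cools by 5 × 1.3 = 6.5°C, giving -5.49°C.
From 2600 m to 1700 m (dry descent): warms by 9.9 × 0.9 = 8.91°C, giving 3.42°C.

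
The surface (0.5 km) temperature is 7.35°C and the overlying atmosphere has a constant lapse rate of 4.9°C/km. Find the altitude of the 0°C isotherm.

2 km

Height above start = (7.35 − 0) / 4.9 = 1.5 km
Altitude = 500 m + 1500 m = 2000 m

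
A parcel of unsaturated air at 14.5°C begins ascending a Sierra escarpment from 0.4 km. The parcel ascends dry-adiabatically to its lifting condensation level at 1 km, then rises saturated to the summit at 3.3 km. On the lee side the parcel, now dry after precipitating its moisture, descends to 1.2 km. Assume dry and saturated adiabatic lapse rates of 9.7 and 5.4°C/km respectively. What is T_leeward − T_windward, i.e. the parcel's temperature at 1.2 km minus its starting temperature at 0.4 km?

Dry to 1000 m: -9.7 × 0.6 km = -5.82°C, so T = 8.68°C.
Saturated to 3300 m: -5.4 × 2.3 km = -12.42°C, so T = -3.74°C.
Dry descent to 1200 m: +9.7 × 2.1 km = +20.37°C, so T = 16.63°C.
Net change vs windward start: 16.63 − 14.5 = +2.13°C

+2.13°C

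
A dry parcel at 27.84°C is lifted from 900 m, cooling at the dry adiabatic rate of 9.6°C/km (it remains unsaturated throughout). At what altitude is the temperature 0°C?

3800 m

Height above start = (27.84 − 0) / 9.6 = 2.9 km
Altitude = 900 m + 2900 m = 3800 m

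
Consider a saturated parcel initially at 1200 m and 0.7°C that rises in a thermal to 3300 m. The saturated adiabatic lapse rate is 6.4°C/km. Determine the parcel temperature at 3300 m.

From 1200 m to 3300 m (saturated adiabatic): cools by 6.4 × 2.1 = 13.44°C, giving -12.74°C.

-12.74°C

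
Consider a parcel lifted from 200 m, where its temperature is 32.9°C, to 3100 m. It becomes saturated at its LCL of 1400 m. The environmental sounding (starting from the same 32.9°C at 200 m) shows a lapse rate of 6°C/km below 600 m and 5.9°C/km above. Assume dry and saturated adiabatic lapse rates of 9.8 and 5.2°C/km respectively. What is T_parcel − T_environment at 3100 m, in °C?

Parcel:
  Dry to 1400 m: -9.8 × 1.2 km = -11.76°C, so T = 21.14°C.
  Saturated to 3100 m: -5.2 × 1.7 km = -8.84°C, so T = 12.3°C.
Environment:
  Environment, lower layer to 600 m: -6 × 0.4 km = -2.4°C, so T = 30.5°C.
  Environment, upper layer to 3100 m: -5.9 × 2.5 km = -14.75°C, so T = 15.75°C.
T_parcel − T_env = 12.3 − 15.75 = -3.45°C

-3.45°C (parcel cooler than environment)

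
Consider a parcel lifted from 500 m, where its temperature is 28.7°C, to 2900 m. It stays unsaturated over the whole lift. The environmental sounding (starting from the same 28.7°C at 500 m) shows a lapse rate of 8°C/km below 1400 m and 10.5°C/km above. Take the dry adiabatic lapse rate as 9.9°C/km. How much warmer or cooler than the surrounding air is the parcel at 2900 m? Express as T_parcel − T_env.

Parcel:
  Dry to 2900 m: -9.9 × 2.4 km = -23.76°C, so T = 4.94°C.
Environment:
  Environment, lower layer to 1400 m: -8 × 0.9 km = -7.2°C, so T = 21.5°C.
  Environment, upper layer to 2900 m: -10.5 × 1.5 km = -15.75°C, so T = 5.75°C.
T_parcel − T_env = 4.94 − 5.75 = -0.81°C

-0.81°C (parcel cooler than environment)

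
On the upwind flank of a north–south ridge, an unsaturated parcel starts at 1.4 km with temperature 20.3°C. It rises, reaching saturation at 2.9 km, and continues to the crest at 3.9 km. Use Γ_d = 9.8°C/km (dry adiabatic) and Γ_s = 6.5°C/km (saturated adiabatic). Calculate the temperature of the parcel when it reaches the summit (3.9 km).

1400–2900 m, dry: Δz = 1.5 km ⇒ ΔT = -14.7°C; T = 5.6°C
2900–3900 m, saturated: Δz = 1 km ⇒ ΔT = -6.5°C; T = -0.9°C

-0.9°C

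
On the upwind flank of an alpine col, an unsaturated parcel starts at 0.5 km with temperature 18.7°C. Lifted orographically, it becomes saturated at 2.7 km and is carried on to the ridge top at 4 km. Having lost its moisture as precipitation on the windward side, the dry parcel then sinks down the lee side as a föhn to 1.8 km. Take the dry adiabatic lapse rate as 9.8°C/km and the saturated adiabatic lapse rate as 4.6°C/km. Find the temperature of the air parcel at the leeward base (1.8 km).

12.72°C

Dry to 2700 m: -9.8 × 2.2 km = -21.56°C, so T = -2.86°C.
Saturated to 4000 m: -4.6 × 1.3 km = -5.98°C, so T = -8.84°C.
Dry descent to 1800 m: +9.8 × 2.2 km = +21.56°C, so T = 12.72°C.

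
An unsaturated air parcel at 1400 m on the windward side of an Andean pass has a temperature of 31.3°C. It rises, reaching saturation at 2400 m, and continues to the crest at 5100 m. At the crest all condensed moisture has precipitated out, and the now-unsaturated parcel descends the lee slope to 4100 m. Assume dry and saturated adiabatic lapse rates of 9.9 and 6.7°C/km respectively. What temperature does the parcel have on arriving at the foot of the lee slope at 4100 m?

13.21°C

1400–2400 m, dry: Δz = 1 km ⇒ ΔT = -9.9°C; T = 21.4°C
2400–5100 m, saturated: Δz = 2.7 km ⇒ ΔT = -18.09°C; T = 3.31°C
5100–4100 m, dry descent: Δz = 1 km ⇒ ΔT = +9.9°C; T = 13.21°C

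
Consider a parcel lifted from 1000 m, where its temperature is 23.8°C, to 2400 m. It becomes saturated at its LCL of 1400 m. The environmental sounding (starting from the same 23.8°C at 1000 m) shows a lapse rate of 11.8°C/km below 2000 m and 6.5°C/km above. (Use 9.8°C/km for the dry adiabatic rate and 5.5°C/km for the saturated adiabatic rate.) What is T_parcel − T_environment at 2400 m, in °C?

+4.98°C (parcel warmer than environment)

Parcel:
  From 1000 m to 1400 m (dry): cools by 9.8 × 0.4 = 3.92°C, giving 19.88°C.
  From 1400 m to 2400 m (saturated): cools by 5.5 × 1 = 5.5°C, giving 14.38°C.
Environment:
  From 1000 m to 2000 m (environment, lower layer): cools by 11.8 × 1 = 11.8°C, giving 12°C.
  From 2000 m to 2400 m (environment, upper layer): cools by 6.5 × 0.4 = 2.6°C, giving 9.4°C.
T_parcel − T_env = 14.38 − 9.4 = +4.98°C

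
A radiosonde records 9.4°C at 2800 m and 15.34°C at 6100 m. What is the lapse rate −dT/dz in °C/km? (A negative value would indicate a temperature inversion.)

-1.8°C/km

Γ = −ΔT/Δz = (9.4 − 15.34) / (6100 − 2800) m
  = -5.94°C / 3.3 km = -1.8°C/km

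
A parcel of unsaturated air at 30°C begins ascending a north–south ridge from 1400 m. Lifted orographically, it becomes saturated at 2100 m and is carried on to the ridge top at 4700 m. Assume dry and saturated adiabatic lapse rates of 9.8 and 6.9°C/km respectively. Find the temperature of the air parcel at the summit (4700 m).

Dry to 2100 m: -9.8 × 0.7 km = -6.86°C, so T = 23.14°C.
Saturated to 4700 m: -6.9 × 2.6 km = -17.94°C, so T = 5.2°C.

5.2°C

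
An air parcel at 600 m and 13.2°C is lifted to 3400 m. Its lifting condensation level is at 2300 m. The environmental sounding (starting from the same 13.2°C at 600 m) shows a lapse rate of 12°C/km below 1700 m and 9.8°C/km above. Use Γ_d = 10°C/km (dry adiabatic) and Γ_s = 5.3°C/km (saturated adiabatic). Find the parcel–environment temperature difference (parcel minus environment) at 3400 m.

Parcel:
  From 600 m to 2300 m (dry): cools by 10 × 1.7 = 17°C, giving -3.8°C.
  From 2300 m to 3400 m (saturated): cools by 5.3 × 1.1 = 5.83°C, giving -9.63°C.
Environment:
  From 600 m to 1700 m (environment, lower layer): cools by 12 × 1.1 = 13.2°C, giving 0°C.
  From 1700 m to 3400 m (environment, upper layer): cools by 9.8 × 1.7 = 16.66°C, giving -16.66°C.
T_parcel − T_env = -9.63 − (-16.66) = +7.03°C

+7.03°C (parcel warmer than environment)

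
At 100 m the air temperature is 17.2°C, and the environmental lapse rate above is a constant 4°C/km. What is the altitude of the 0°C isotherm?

4400 m

Height above start = (17.2 − 0) / 4 = 4.3 km
Altitude = 100 m + 4300 m = 4400 m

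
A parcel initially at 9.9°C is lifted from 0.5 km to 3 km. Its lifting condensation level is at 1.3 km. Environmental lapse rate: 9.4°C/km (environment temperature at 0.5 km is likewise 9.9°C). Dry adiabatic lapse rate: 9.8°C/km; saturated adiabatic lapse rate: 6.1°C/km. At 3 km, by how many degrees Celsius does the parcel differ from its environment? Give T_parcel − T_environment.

Parcel:
  500 → 1300 m (dry, 9.8°C/km): ΔT = -9.8 × 0.8 = -7.84°C → T = 2.06°C
  1300 → 3000 m (saturated, 6.1°C/km): ΔT = -6.1 × 1.7 = -10.37°C → T = -8.31°C
Environment:
  500 → 3000 m (environment, 9.4°C/km): ΔT = -9.4 × 2.5 = -23.5°C → T = -13.6°C
T_parcel − T_env = -8.31 − (-13.6) = +5.29°C

+5.29°C (parcel warmer than environment)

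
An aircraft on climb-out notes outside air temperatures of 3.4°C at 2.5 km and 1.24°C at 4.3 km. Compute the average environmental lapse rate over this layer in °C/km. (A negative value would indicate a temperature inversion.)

1.2°C/km

Γ = −ΔT/Δz = (3.4 − 1.24) / (4300 − 2500) m
  = 2.16°C / 1.8 km = 1.2°C/km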